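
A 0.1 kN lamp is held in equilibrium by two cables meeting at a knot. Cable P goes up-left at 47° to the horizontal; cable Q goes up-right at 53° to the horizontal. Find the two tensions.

ΣF_x = 0: −T_P·cos47° + T_Q·cos53° = 0 → T_Q = 1.13324·T_P.
ΣF_y = 0: T_P·sin47° + T_Q·sin53° = 0.1.
Substitute: T_P·(0.731354 + 1.13324·0.798636) = 0.1 → T_P = 0.0611097 ≈ 0.06111 kN.
Then T_Q = 1.13324 × 0.0611097 = 0.06925 kN.

T_P = 0.06111 kN, T_Q = 0.06925 kN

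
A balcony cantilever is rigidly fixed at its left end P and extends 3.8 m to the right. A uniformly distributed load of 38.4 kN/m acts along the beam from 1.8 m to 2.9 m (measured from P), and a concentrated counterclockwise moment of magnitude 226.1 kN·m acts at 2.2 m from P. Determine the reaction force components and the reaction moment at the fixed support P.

Resultant of the distributed load: 38.4 × 1.1 = 42.24 kN at 2.35 m from P.
ΣF_x = 0: P_x = 0.
ΣF_y = 0: P_y − 38.4·1.1 = 0 → P_y = 42.24 kN.
ΣM about P: M_P − (38.4·1.1)·2.35 + 226.1 = 0 → M_P = -126.8 kN·m.

P_x = 0, P_y = 42.24 kN, M_P = -126.8 kN·m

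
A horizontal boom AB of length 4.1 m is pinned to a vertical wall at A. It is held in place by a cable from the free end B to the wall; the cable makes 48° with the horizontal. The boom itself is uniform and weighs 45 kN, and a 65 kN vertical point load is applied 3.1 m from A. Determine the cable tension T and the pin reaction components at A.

ΣM about A: T·sin48°·4.1 − 45·2.05 − 65·3.1 = 0 → T = 293.75/(4.1·0.743145) = 96.4096 ≈ 96.41 kN.
ΣF_x = 0: A_x − T·cos48° = 0 → A_x = 96.4096 × 0.669131 = 64.51 kN.
ΣF_y = 0: A_y + T·sin48° − 45 − 65 = 0 → A_y = 110 − 96.4096 × 0.743145 = 38.35 kN.

T = 96.41 kN, A_x = 64.51 kN, A_y = 38.35 kN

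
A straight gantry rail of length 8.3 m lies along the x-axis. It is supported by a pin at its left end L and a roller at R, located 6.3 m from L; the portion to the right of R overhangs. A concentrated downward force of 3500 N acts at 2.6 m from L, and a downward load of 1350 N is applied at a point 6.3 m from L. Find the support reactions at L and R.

Moments about L: R_y·6.3 − 3500·2.6 − 1350·6.3 = 0 → R_y = 17605/6.3 = 2794.44 ≈ 2794 N.
ΣF_y = 0: L_y + 2794.44 − 3500 − 1350 = 0 → L_y = 2056 N.
ΣF_x = 0: no horizontal applied forces, so L_x = 0.

L_x = 0, L_y = 2056 N, R_y = 2794 N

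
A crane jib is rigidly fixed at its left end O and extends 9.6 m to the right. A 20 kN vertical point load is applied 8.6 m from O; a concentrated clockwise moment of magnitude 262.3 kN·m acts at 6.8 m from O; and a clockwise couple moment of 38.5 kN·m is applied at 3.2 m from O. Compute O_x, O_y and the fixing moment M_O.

ΣF_x = 0: O_x = 0.
ΣF_y = 0: O_y − 20 = 0 → O_y = 20.00 kN.
ΣM about O: M_O − 20·8.6 − 262.3 − 38.5 = 0 → M_O = 472.8 kN·m.

O_x = 0, O_y = 20.00 kN, M_O = 472.8 kN·m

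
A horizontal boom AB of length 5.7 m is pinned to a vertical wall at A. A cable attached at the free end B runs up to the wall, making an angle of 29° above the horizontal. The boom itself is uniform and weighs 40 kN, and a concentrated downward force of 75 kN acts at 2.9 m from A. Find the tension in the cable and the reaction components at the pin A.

T = 120.0 kN, A_x = 104.9 kN, A_y = 56.84 kN

ΣM about A: T·sin29°·5.7 − 40·2.85 − 75·2.9 = 0 → T = 331.5/(5.7·0.48481) = 119.96 ≈ 120.0 kN.
ΣF_x = 0: A_x − T·cos29° = 0 → A_x = 119.96 × 0.87462 = 104.9 kN.
ΣF_y = 0: A_y + T·sin29° − 40 − 75 = 0 → A_y = 115 − 119.96 × 0.48481 = 56.84 kN.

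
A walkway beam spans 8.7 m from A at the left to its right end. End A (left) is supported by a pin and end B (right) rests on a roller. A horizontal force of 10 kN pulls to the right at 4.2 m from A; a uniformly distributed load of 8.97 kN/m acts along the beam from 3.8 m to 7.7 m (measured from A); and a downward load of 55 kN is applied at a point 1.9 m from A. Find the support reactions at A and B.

A_x = -10.00 kN, A_y = 54.85 kN, B_y = 35.13 kN

Resultant of the distributed load: 8.97 × 3.9 = 34.983 kN at 5.75 m from A.
Taking moments about A: B_y·8.7 − (8.97·3.9)·5.75 − 55·1.9 = 0 → B_y = 305.65225/8.7 = 35.1324 ≈ 35.13 kN.
ΣF_y = 0: A_y + 35.1324 − 8.97·3.9 − 55 = 0 → A_y = 54.85 kN.
ΣF_x = 0: A_x + 10 = 0 → A_x = -10.00 kN.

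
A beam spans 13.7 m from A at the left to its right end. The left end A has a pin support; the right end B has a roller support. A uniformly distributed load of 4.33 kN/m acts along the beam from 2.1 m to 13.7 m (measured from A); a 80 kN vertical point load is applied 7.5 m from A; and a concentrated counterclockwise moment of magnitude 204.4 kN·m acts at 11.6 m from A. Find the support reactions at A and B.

Resultant of the distributed load: 4.33 × 11.6 = 50.228 kN at 7.9 m from A.
ΣM about A: B_y·13.7 − (4.33·11.6)·7.9 − 80·7.5 + 204.4 = 0 → B_y = 792.4012/13.7 = 57.8395 ≈ 57.84 kN.
ΣF_y = 0: A_y + 57.8395 − 4.33·11.6 − 80 = 0 → A_y = 72.39 kN.
ΣF_x = 0: no horizontal applied forces, so A_x = 0.

A_x = 0, A_y = 72.39 kN, B_y = 57.84 kN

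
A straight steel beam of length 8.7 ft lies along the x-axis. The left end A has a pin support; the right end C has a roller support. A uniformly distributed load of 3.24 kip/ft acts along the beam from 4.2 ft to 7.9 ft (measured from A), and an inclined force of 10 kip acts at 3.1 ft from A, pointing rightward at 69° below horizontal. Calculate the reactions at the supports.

Resultant of the distributed load: 3.24 × 3.7 = 11.988 kip at 6.05 ft from A.
ΣM about A: C_y·8.7 − (3.24·3.7)·6.05 − 10·sin69°·3.1 = 0 → C_y = 101.468/8.7 = 11.663 ≈ 11.66 kip.
ΣF_y = 0: A_y + 11.663 − 3.24·3.7 − 10·sin69° = 0 → A_y = 9.661 kip.
ΣF_x = 0: A_x + 10·cos69° = 0 → A_x = -3.584 kip.

A_x = -3.584 kip, A_y = 9.661 kip, C_y = 11.66 kip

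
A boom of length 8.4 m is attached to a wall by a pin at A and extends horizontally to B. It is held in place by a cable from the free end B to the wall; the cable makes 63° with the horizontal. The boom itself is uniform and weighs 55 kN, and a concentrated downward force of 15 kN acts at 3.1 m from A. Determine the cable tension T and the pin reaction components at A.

ΣM about A: T·sin63°·8.4 − 55·4.2 − 15·3.1 = 0 → T = 277.5/(8.4·0.891007) = 37.0768 ≈ 37.08 kN.
ΣF_x = 0: A_x − T·cos63° = 0 → A_x = 37.0768 × 0.45399 = 16.83 kN.
ΣF_y = 0: A_y + T·sin63° − 55 − 15 = 0 → A_y = 70 − 37.0768 × 0.891007 = 36.96 kN.

T = 37.08 kN, A_x = 16.83 kN, A_y = 36.96 kN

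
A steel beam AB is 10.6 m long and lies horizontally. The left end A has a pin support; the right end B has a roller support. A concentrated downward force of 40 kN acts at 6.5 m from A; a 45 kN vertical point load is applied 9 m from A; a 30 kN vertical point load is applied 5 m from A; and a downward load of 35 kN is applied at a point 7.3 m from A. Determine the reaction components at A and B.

Moments about A: B_y·10.6 − 40·6.5 − 45·9 − 30·5 − 35·7.3 = 0 → B_y = 1070.5/10.6 = 100.991 ≈ 101.0 kN.
ΣF_y = 0: A_y + 100.991 − 40 − 45 − 30 − 35 = 0 → A_y = 49.01 kN.
ΣF_x = 0: no horizontal applied forces, so A_x = 0.

A_x = 0, A_y = 49.01 kN, B_y = 101.0 kN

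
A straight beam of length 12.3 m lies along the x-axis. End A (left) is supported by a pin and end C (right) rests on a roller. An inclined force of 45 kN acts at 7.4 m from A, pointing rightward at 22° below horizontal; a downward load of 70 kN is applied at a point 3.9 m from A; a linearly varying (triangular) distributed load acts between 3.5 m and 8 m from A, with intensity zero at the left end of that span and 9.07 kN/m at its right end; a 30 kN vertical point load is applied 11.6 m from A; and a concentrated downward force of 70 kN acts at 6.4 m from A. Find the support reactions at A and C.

A_x = -41.72 kN, A_y = 99.43 kN, C_y = 107.8 kN

Resultant of the triangular load: ½ × 9.07 × 4.5 = 20.4075 kN, acting at 6.5 m from A (one-third of the span from the peak).
Taking moments about A: C_y·12.3 − 45·sin22°·7.4 − 70·3.9 − (½·9.07·4.5)·6.5 − 30·11.6 − 70·6.4 = 0 → C_y = 1326.39/12.3 = 107.837 ≈ 107.8 kN.
ΣF_y = 0: A_y + 107.837 − 45·sin22° − 70 − ½·9.07·4.5 − 30 − 70 = 0 → A_y = 99.43 kN.
ΣF_x = 0: A_x + 45·cos22° = 0 → A_x = -41.72 kN.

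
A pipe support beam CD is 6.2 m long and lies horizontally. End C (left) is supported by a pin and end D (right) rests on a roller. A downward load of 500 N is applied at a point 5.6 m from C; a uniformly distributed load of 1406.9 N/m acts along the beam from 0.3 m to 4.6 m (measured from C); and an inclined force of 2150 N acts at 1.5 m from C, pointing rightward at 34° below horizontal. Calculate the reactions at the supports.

Resultant of the distributed load: 1406.9 × 4.3 = 6049.67 N at 2.45 m from C.
ΣM about C: D_y·6.2 − 500·5.6 − (1406.9·4.3)·2.45 − 2150·sin34°·1.5 = 0 → D_y = 19425.1/6.2 = 3133.08 ≈ 3133 N.
ΣF_y = 0: C_y + 3133.08 − 500 − 1406.9·4.3 − 2150·sin34° = 0 → C_y = 4619 N.
ΣF_x = 0: C_x + 2150·cos34° = 0 → C_x = -1782 N.

C_x = -1782 N, C_y = 4619 N, D_y = 3133 N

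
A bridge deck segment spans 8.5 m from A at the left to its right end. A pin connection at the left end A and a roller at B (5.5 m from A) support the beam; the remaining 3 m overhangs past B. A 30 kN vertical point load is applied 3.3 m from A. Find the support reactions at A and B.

Taking moments about A: B_y·5.5 − 30·3.3 = 0 → B_y = 99/5.5 = 18.00 kN.
ΣF_y = 0: A_y + 18 − 30 = 0 → A_y = 12.00 kN.
ΣF_x = 0: no horizontal applied forces, so A_x = 0.

A_x = 0, A_y = 12.00 kN, B_y = 18.00 kN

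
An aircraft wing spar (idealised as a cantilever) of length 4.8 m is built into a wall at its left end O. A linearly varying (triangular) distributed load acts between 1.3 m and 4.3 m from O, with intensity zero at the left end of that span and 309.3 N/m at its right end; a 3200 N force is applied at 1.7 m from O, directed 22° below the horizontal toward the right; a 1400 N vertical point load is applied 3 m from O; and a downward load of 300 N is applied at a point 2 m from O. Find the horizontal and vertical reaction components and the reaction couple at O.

O_x = -2967 N, O_y = 3363 N, M_O = 8369 N·m

Resultant of the triangular load: ½ × 309.3 × 3 = 463.95 N, acting at 3.3 m from O (one-third of the span from the peak).
ΣF_x = 0: O_x + 3200·cos22° = 0 → O_x = -2967 N.
ΣF_y = 0: O_y − ½·309.3·3 − 3200·sin22° − 1400 − 300 = 0 → O_y = 3363 N.
ΣM about O: M_O − (½·309.3·3)·3.3 − 3200·sin22°·1.7 − 1400·3 − 300·2 = 0 → M_O = 8369 N·m.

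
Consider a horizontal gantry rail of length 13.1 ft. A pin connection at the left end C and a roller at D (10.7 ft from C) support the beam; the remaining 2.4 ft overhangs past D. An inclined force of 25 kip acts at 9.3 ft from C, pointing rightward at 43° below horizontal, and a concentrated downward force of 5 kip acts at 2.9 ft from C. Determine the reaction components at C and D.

C_x = -18.28 kip, C_y = 5.876 kip, D_y = 16.17 kip

Moments about C: D_y·10.7 − 25·sin43°·9.3 − 5·2.9 = 0 → D_y = 173.065/10.7 = 16.1743 ≈ 16.17 kip.
ΣF_y = 0: C_y + 16.1743 − 25·sin43° − 5 = 0 → C_y = 5.876 kip.
ΣF_x = 0: C_x + 25·cos43° = 0 → C_x = -18.28 kip.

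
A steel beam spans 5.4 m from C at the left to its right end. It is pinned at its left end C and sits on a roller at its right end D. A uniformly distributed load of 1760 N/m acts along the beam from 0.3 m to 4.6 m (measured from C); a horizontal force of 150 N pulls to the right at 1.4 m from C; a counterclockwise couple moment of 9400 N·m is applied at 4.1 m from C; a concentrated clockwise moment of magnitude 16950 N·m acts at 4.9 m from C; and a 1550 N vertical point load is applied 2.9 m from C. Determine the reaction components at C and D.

Resultant of the distributed load: 1760 × 4.3 = 7568 N at 2.45 m from C.
Taking moments about C: D_y·5.4 − (1760·4.3)·2.45 + 9400 − 16950 − 1550·2.9 = 0 → D_y = 30586.6/5.4 = 5664.19 ≈ 5664 N.
ΣF_y = 0: C_y + 5664.19 − 1760·4.3 − 1550 = 0 → C_y = 3454 N.
ΣF_x = 0: C_x + 150 = 0 → C_x = -150.0 N.

C_x = -150.0 N, C_y = 3454 N, D_y = 5664 N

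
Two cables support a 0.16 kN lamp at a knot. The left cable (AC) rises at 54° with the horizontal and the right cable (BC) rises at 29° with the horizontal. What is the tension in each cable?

ΣF_x = 0: −T_AC·cos54° + T_BC·cos29° = 0 → T_BC = 0.672047·T_AC.
ΣF_y = 0: T_AC·sin54° + T_BC·sin29° = 0.16.
Substitute: T_AC·(0.809017 + 0.672047·0.48481) = 0.16 → T_AC = 0.14099 ≈ 0.1410 kN.
Then T_BC = 0.672047 × 0.14099 = 0.09475 kN.

T_AC = 0.1410 kN, T_BC = 0.09475 kN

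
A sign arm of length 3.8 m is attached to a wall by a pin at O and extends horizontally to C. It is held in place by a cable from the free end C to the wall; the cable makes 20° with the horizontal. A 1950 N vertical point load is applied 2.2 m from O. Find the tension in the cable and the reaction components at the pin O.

ΣM about O: T·sin20°·3.8 − 1950·2.2 = 0 → T = 4290/(3.8·0.34202) = 3300.82 ≈ 3301 N.
ΣF_x = 0: O_x − T·cos20° = 0 → O_x = 3300.82 × 0.939693 = 3102 N.
ΣF_y = 0: O_y + T·sin20° − 1950 = 0 → O_y = 1950 − 3300.82 × 0.34202 = 821.1 N.

T = 3301 N, O_x = 3102 N, O_y = 821.1 N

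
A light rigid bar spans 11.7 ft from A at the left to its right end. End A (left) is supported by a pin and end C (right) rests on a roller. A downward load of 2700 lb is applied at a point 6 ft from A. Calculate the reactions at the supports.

ΣM about A: C_y·11.7 − 2700·6 = 0 → C_y = 16200/11.7 = 1384.62 ≈ 1385 lb.
ΣF_y = 0: A_y + 1384.62 − 2700 = 0 → A_y = 1315 lb.
ΣF_x = 0: no horizontal applied forces, so A_x = 0.

A_x = 0, A_y = 1315 lb, C_y = 1385 lb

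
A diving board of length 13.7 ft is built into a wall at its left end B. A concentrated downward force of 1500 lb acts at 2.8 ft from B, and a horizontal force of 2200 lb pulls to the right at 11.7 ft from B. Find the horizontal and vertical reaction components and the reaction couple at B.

ΣF_x = 0: B_x + 2200 = 0 → B_x = -2200 lb.
ΣF_y = 0: B_y − 1500 = 0 → B_y = 1500 lb.
ΣM about B: M_B − 1500·2.8 = 0 → M_B = 4200 lb·ft.

B_x = -2200 lb, B_y = 1500 lb, M_B = 4200 lb·ft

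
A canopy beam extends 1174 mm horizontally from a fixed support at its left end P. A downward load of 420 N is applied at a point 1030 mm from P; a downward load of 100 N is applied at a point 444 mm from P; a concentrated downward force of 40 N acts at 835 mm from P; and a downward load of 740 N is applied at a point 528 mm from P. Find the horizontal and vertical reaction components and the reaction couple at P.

P_x = 0, P_y = 1300 N, M_P = 901100 N·mm

ΣF_x = 0: P_x = 0.
ΣF_y = 0: P_y − 420 − 100 − 40 − 740 = 0 → P_y = 1300 N.
ΣM about P: M_P − 420·1030 − 100·444 − 40·835 − 740·528 = 0 → M_P = 901100 N·mm.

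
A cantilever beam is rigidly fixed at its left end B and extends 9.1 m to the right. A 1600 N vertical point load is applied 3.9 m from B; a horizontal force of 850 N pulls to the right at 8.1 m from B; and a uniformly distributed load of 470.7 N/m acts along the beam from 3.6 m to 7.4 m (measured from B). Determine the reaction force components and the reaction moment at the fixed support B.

B_x = -850.0 N, B_y = 3389 N, M_B = 16080 N·m

Resultant of the distributed load: 470.7 × 3.8 = 1788.66 N at 5.5 m from B.
ΣF_x = 0: B_x + 850 = 0 → B_x = -850.0 N.
ΣF_y = 0: B_y − 1600 − 470.7·3.8 = 0 → B_y = 3389 N.
ΣM about B: M_B − 1600·3.9 − (470.7·3.8)·5.5 = 0 → M_B = 16080 N·m.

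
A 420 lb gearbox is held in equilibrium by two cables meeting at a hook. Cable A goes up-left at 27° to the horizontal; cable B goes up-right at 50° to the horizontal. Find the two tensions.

T_A = 277.1 lb, T_B = 384.1 lb

ΣF_x = 0: −T_A·cos27° + T_B·cos50° = 0 → T_B = 1.38616·T_A.
ΣF_y = 0: T_A·sin27° + T_B·sin50° = 420.
Substitute: T_A·(0.45399 + 1.38616·0.766044) = 420 → T_A = 277.072 ≈ 277.1 lb.
Then T_B = 1.38616 × 277.072 = 384.1 lb.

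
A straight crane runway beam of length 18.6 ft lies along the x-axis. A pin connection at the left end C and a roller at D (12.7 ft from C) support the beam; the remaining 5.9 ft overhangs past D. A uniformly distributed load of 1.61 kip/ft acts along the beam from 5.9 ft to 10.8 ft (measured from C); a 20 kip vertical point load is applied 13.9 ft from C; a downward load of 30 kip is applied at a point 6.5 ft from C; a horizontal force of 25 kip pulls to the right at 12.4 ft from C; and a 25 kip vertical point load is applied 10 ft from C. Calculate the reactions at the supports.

C_x = -25.00 kip, C_y = 20.77 kip, D_y = 62.12 kip

Resultant of the distributed load: 1.61 × 4.9 = 7.889 kip at 8.35 ft from C.
Taking moments about C: D_y·12.7 − (1.61·4.9)·8.35 − 20·13.9 − 30·6.5 − 25·10 = 0 → D_y = 788.87315/12.7 = 62.116 ≈ 62.12 kip.
ΣF_y = 0: C_y + 62.116 − 1.61·4.9 − 20 − 30 − 25 = 0 → C_y = 20.77 kip.
ΣF_x = 0: C_x + 25 = 0 → C_x = -25.00 kip.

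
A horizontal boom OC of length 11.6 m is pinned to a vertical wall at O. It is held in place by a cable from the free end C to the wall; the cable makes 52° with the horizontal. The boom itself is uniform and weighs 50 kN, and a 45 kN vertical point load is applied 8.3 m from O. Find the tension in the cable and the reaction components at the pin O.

ΣM about O: T·sin52°·11.6 − 50·5.8 − 45·8.3 = 0 → T = 663.5/(11.6·0.788011) = 72.5856 ≈ 72.59 kN.
ΣF_x = 0: O_x − T·cos52° = 0 → O_x = 72.5856 × 0.615661 = 44.69 kN.
ΣF_y = 0: O_y + T·sin52° − 50 − 45 = 0 → O_y = 95 − 72.5856 × 0.788011 = 37.80 kN.

T = 72.59 kN, O_x = 44.69 kN, O_y = 37.80 kN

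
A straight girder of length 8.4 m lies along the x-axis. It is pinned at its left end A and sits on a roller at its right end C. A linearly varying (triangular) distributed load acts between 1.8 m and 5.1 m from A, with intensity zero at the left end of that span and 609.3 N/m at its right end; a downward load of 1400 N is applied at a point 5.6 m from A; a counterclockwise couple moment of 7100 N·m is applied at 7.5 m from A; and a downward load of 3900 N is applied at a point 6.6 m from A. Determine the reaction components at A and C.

Resultant of the triangular load: ½ × 609.3 × 3.3 = 1005.345 N, acting at 4 m from A (one-third of the span from the peak).
Taking moments about A: C_y·8.4 − (½·609.3·3.3)·4 − 1400·5.6 + 7100 − 3900·6.6 = 0 → C_y = 30501.38/8.4 = 3631.12 ≈ 3631 N.
ΣF_y = 0: A_y + 3631.12 − ½·609.3·3.3 − 1400 − 3900 = 0 → A_y = 2674 N.
ΣF_x = 0: no horizontal applied forces, so A_x = 0.

A_x = 0, A_y = 2674 N, C_y = 3631 N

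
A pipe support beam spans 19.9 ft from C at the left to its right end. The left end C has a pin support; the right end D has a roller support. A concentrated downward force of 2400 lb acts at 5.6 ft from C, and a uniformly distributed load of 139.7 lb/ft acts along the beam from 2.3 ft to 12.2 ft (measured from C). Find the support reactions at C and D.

C_x = 0, C_y = 2604 lb, D_y = 1179 lb

Resultant of the distributed load: 139.7 × 9.9 = 1383.03 lb at 7.25 ft from C.
Taking moments about C: D_y·19.9 − 2400·5.6 − (139.7·9.9)·7.25 = 0 → D_y = 23466.9675/19.9 = 1179.24 ≈ 1179 lb.
ΣF_y = 0: C_y + 1179.24 − 2400 − 139.7·9.9 = 0 → C_y = 2604 lb.
ΣF_x = 0: no horizontal applied forces, so C_x = 0.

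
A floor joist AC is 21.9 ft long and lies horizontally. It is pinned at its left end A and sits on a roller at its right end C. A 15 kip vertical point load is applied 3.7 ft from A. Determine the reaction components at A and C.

A_x = 0, A_y = 12.47 kip, C_y = 2.534 kip

ΣM about A: C_y·21.9 − 15·3.7 = 0 → C_y = 55.5/21.9 = 2.53425 ≈ 2.534 kip.
ΣF_y = 0: A_y + 2.53425 − 15 = 0 → A_y = 12.47 kip.
ΣF_x = 0: no horizontal applied forces, so A_x = 0.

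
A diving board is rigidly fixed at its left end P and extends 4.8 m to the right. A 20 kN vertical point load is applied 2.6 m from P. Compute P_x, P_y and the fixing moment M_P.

P_x = 0, P_y = 20.00 kN, M_P = 52.00 kN·m

ΣF_x = 0: P_x = 0.
ΣF_y = 0: P_y − 20 = 0 → P_y = 20.00 kN.
ΣM about P: M_P − 20·2.6 = 0 → M_P = 52.00 kN·m.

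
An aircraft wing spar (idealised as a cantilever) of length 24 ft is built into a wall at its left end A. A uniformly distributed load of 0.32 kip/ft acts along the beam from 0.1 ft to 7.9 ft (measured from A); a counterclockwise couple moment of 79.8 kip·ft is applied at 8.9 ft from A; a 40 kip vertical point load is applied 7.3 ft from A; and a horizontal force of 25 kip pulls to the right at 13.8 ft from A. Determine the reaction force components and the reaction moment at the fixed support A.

A_x = -25.00 kip, A_y = 42.50 kip, M_A = 222.2 kip·ft

Resultant of the distributed load: 0.32 × 7.8 = 2.496 kip at 4 ft from A.
ΣF_x = 0: A_x + 25 = 0 → A_x = -25.00 kip.
ΣF_y = 0: A_y − 0.32·7.8 − 40 = 0 → A_y = 42.50 kip.
ΣM about A: M_A − (0.32·7.8)·4 + 79.8 − 40·7.3 = 0 → M_A = 222.2 kip·ft.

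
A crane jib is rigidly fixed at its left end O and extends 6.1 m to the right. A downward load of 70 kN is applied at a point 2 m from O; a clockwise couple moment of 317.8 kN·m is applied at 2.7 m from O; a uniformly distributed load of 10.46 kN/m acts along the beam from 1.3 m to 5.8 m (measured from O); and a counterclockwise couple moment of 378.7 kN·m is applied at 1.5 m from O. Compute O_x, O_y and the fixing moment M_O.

O_x = 0, O_y = 117.1 kN, M_O = 246.2 kN·m

Resultant of the distributed load: 10.46 × 4.5 = 47.07 kN at 3.55 m from O.
ΣF_x = 0: O_x = 0.
ΣF_y = 0: O_y − 70 − 10.46·4.5 = 0 → O_y = 117.1 kN.
ΣM about O: M_O − 70·2 − 317.8 − (10.46·4.5)·3.55 + 378.7 = 0 → M_O = 246.2 kN·m.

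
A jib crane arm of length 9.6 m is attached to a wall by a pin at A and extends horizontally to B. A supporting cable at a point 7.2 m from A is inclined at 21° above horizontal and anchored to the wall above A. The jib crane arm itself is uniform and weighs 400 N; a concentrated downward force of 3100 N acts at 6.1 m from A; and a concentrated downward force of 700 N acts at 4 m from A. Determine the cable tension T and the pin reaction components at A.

ΣM about A: T·sin21°·7.2 − 400·4.8 − 3100·6.1 − 700·4 = 0 → T = 23630/(7.2·0.358368) = 9158.03 ≈ 9158 N.
ΣF_x = 0: A_x − T·cos21° = 0 → A_x = 9158.03 × 0.93358 = 8550 N.
ΣF_y = 0: A_y + T·sin21° − 400 − 3100 − 700 = 0 → A_y = 4200 − 9158.03 × 0.358368 = 918.1 N.

T = 9158 N, A_x = 8550 N, A_y = 918.1 N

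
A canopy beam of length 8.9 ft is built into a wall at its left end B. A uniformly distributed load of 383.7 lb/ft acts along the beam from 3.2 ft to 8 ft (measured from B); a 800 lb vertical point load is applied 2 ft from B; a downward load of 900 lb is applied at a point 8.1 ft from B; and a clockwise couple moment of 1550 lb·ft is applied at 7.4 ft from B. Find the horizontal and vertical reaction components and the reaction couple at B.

B_x = 0, B_y = 3542 lb, M_B = 20750 lb·ft

Resultant of the distributed load: 383.7 × 4.8 = 1841.76 lb at 5.6 ft from B.
ΣF_x = 0: B_x = 0.
ΣF_y = 0: B_y − 383.7·4.8 − 800 − 900 = 0 → B_y = 3542 lb.
ΣM about B: M_B − (383.7·4.8)·5.6 − 800·2 − 900·8.1 − 1550 = 0 → M_B = 20750 lb·ft.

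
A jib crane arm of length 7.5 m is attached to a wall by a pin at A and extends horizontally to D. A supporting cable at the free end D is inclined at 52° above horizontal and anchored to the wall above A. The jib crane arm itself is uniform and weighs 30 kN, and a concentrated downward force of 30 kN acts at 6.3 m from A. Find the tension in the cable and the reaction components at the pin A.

T = 51.01 kN, A_x = 31.41 kN, A_y = 19.80 kN

ΣM about A: T·sin52°·7.5 − 30·3.75 − 30·6.3 = 0 → T = 301.5/(7.5·0.788011) = 51.0145 ≈ 51.01 kN.
ΣF_x = 0: A_x − T·cos52° = 0 → A_x = 51.0145 × 0.615661 = 31.41 kN.
ΣF_y = 0: A_y + T·sin52° − 30 − 30 = 0 → A_y = 60 − 51.0145 × 0.788011 = 19.80 kN.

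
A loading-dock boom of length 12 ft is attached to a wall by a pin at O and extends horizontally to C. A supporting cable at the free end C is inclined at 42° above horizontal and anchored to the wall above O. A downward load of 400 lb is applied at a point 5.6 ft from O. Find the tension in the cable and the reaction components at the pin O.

ΣM about O: T·sin42°·12 − 400·5.6 = 0 → T = 2240/(12·0.669131) = 278.969 ≈ 279.0 lb.
ΣF_x = 0: O_x − T·cos42° = 0 → O_x = 278.969 × 0.743145 = 207.3 lb.
ΣF_y = 0: O_y + T·sin42° − 400 = 0 → O_y = 400 − 278.969 × 0.669131 = 213.3 lb.

T = 279.0 lb, O_x = 207.3 lb, O_y = 213.3 lb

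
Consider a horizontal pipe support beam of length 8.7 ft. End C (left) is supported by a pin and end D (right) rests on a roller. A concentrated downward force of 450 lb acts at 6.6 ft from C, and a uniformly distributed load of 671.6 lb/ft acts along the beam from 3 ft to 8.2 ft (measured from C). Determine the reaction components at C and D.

C_x = 0, C_y = 1353 lb, D_y = 2589 lb

Resultant of the distributed load: 671.6 × 5.2 = 3492.32 lb at 5.6 ft from C.
ΣM about C: D_y·8.7 − 450·6.6 − (671.6·5.2)·5.6 = 0 → D_y = 22526.992/8.7 = 2589.31 ≈ 2589 lb.
ΣF_y = 0: C_y + 2589.31 − 450 − 671.6·5.2 = 0 → C_y = 1353 lb.
ΣF_x = 0: no horizontal applied forces, so C_x = 0.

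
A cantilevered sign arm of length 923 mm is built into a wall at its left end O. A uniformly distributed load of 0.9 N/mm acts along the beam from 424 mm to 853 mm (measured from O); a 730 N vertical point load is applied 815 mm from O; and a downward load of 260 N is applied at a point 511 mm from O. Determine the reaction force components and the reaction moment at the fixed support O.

O_x = 0, O_y = 1376 N, M_O = 974300 N·mm

Resultant of the distributed load: 0.9 × 429 = 386.1 N at 638.5 mm from O.
ΣF_x = 0: O_x = 0.
ΣF_y = 0: O_y − 0.9·429 − 730 − 260 = 0 → O_y = 1376 N.
ΣM about O: M_O − (0.9·429)·638.5 − 730·815 − 260·511 = 0 → M_O = 974300 N·mm.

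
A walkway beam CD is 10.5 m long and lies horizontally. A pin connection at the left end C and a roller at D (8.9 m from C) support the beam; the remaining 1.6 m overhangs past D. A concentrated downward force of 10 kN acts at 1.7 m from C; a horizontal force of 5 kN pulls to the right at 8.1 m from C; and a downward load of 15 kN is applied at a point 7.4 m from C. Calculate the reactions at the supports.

C_x = -5.000 kN, C_y = 10.62 kN, D_y = 14.38 kN

Taking moments about C: D_y·8.9 − 10·1.7 − 15·7.4 = 0 → D_y = 128/8.9 = 14.382 ≈ 14.38 kN.
ΣF_y = 0: C_y + 14.382 − 10 − 15 = 0 → C_y = 10.62 kN.
ΣF_x = 0: C_x + 5 = 0 → C_x = -5.000 kN.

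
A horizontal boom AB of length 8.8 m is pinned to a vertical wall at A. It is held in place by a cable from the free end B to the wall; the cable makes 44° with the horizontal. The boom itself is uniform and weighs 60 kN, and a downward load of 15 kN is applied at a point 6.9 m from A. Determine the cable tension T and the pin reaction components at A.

ΣM about A: T·sin44°·8.8 − 60·4.4 − 15·6.9 = 0 → T = 367.5/(8.8·0.694658) = 60.1179 ≈ 60.12 kN.
ΣF_x = 0: A_x − T·cos44° = 0 → A_x = 60.1179 × 0.71934 = 43.25 kN.
ΣF_y = 0: A_y + T·sin44° − 60 − 15 = 0 → A_y = 75 − 60.1179 × 0.694658 = 33.24 kN.

T = 60.12 kN, A_x = 43.25 kN, A_y = 33.24 kN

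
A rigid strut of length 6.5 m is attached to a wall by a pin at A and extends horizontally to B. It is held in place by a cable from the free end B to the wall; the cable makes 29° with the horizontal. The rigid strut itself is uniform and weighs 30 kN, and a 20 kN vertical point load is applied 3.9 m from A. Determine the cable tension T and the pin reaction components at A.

ΣM about A: T·sin29°·6.5 − 30·3.25 − 20·3.9 = 0 → T = 175.5/(6.5·0.48481) = 55.6919 ≈ 55.69 kN.
ΣF_x = 0: A_x − T·cos29° = 0 → A_x = 55.6919 × 0.87462 = 48.71 kN.
ΣF_y = 0: A_y + T·sin29° − 30 − 20 = 0 → A_y = 50 − 55.6919 × 0.48481 = 23.00 kN.

T = 55.69 kN, A_x = 48.71 kN, A_y = 23.00 kN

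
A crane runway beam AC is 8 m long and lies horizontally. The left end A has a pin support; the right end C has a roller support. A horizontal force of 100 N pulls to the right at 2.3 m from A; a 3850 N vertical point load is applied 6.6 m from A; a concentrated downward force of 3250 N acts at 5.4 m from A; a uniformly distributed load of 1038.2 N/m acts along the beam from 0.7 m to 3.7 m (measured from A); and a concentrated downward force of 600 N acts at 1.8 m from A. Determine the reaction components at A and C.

Resultant of the distributed load: 1038.2 × 3 = 3114.6 N at 2.2 m from A.
Moments about A: C_y·8 − 3850·6.6 − 3250·5.4 − (1038.2·3)·2.2 − 600·1.8 = 0 → C_y = 50892.12/8 = 6361.52 ≈ 6362 N.
ΣF_y = 0: A_y + 6361.52 − 3850 − 3250 − 1038.2·3 − 600 = 0 → A_y = 4453 N.
ΣF_x = 0: A_x + 100 = 0 → A_x = -100.0 N.

A_x = -100.0 N, A_y = 4453 N, C_y = 6362 N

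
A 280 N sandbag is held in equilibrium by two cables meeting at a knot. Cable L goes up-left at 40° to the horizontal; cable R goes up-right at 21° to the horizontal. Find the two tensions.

ΣF_x = 0: −T_L·cos40° + T_R·cos21° = 0 → T_R = 0.820545·T_L.
ΣF_y = 0: T_L·sin40° + T_R·sin21° = 280.
Substitute: T_L·(0.642788 + 0.820545·0.358368) = 280 → T_L = 298.875 ≈ 298.9 N.
Then T_R = 0.820545 × 298.875 = 245.2 N.

T_L = 298.9 N, T_R = 245.2 N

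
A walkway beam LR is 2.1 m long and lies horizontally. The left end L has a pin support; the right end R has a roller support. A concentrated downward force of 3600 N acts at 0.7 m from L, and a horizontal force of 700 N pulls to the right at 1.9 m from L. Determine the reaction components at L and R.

Taking moments about L: R_y·2.1 − 3600·0.7 = 0 → R_y = 2520/2.1 = 1200 N.
ΣF_y = 0: L_y + 1200 − 3600 = 0 → L_y = 2400 N.
ΣF_x = 0: L_x + 700 = 0 → L_x = -700.0 N.

L_x = -700.0 N, L_y = 2400 N, R_y = 1200 N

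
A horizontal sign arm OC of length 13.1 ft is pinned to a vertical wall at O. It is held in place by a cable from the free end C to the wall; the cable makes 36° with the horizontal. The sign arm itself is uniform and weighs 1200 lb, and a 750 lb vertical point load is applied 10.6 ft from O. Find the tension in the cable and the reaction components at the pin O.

ΣM about O: T·sin36°·13.1 − 1200·6.55 − 750·10.6 = 0 → T = 15810/(13.1·0.587785) = 2053.25 ≈ 2053 lb.
ΣF_x = 0: O_x − T·cos36° = 0 → O_x = 2053.25 × 0.809017 = 1661 lb.
ΣF_y = 0: O_y + T·sin36° − 1200 − 750 = 0 → O_y = 1950 − 2053.25 × 0.587785 = 743.1 lb.

T = 2053 lb, O_x = 1661 lb, O_y = 743.1 lb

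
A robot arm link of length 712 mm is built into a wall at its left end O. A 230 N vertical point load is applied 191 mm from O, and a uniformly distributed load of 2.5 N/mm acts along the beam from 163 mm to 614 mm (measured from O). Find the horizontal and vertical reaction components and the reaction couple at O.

O_x = 0, O_y = 1358 N, M_O = 482000 N·mm

Resultant of the distributed load: 2.5 × 451 = 1127.5 N at 388.5 mm from O.
ΣF_x = 0: O_x = 0.
ΣF_y = 0: O_y − 230 − 2.5·451 = 0 → O_y = 1358 N.
ΣM about O: M_O − 230·191 − (2.5·451)·388.5 = 0 → M_O = 482000 N·mm.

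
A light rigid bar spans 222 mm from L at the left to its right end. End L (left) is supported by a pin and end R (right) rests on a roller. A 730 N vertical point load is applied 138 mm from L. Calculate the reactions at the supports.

ΣM about L: R_y·222 − 730·138 = 0 → R_y = 100740/222 = 453.784 ≈ 453.8 N.
ΣF_y = 0: L_y + 453.784 − 730 = 0 → L_y = 276.2 N.
ΣF_x = 0: no horizontal applied forces, so L_x = 0.

L_x = 0, L_y = 276.2 N, R_y = 453.8 N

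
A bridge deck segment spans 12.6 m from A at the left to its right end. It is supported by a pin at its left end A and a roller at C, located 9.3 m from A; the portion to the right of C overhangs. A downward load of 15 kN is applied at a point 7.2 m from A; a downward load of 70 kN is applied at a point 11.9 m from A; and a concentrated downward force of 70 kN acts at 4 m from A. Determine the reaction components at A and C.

ΣM about A: C_y·9.3 − 15·7.2 − 70·11.9 − 70·4 = 0 → C_y = 1221/9.3 = 131.29 ≈ 131.3 kN.
ΣF_y = 0: A_y + 131.29 − 15 − 70 − 70 = 0 → A_y = 23.71 kN.
ΣF_x = 0: no horizontal applied forces, so A_x = 0.

A_x = 0, A_y = 23.71 kN, C_y = 131.3 kN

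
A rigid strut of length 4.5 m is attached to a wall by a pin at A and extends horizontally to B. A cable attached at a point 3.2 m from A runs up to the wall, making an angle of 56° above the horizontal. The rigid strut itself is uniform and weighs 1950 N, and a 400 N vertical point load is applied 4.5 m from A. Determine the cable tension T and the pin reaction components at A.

ΣM about A: T·sin56°·3.2 − 1950·2.25 − 400·4.5 = 0 → T = 6187.5/(3.2·0.829038) = 2332.33 ≈ 2332 N.
ΣF_x = 0: A_x − T·cos56° = 0 → A_x = 2332.33 × 0.559193 = 1304 N.
ΣF_y = 0: A_y + T·sin56° − 1950 − 400 = 0 → A_y = 2350 − 2332.33 × 0.829038 = 416.4 N.

T = 2332 N, A_x = 1304 N, A_y = 416.4 N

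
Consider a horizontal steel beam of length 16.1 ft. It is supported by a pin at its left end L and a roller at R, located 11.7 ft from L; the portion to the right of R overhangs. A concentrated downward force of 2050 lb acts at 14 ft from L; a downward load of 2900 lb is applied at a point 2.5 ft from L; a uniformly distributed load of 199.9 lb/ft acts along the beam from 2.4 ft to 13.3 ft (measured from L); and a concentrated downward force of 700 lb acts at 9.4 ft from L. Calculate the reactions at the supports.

L_x = 0, L_y = 2732 lb, R_y = 5097 lb

Resultant of the distributed load: 199.9 × 10.9 = 2178.91 lb at 7.85 ft from L.
ΣM about L: R_y·11.7 − 2050·14 − 2900·2.5 − (199.9·10.9)·7.85 − 700·9.4 = 0 → R_y = 59634.4435/11.7 = 5096.96 ≈ 5097 lb.
ΣF_y = 0: L_y + 5096.96 − 2050 − 2900 − 199.9·10.9 − 700 = 0 → L_y = 2732 lb.
ΣF_x = 0: no horizontal applied forces, so L_x = 0.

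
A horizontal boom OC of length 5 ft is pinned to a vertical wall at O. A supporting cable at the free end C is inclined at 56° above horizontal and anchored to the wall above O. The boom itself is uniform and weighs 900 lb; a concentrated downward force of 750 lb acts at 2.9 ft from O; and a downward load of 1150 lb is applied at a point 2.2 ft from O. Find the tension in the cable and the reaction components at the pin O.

ΣM about O: T·sin56°·5 − 900·2.5 − 750·2.9 − 1150·2.2 = 0 → T = 6955/(5·0.829038) = 1677.85 ≈ 1678 lb.
ΣF_x = 0: O_x − T·cos56° = 0 → O_x = 1677.85 × 0.559193 = 938.2 lb.
ΣF_y = 0: O_y + T·sin56° − 900 − 750 − 1150 = 0 → O_y = 2800 − 1677.85 × 0.829038 = 1409 lb.

T = 1678 lb, O_x = 938.2 lb, O_y = 1409 lb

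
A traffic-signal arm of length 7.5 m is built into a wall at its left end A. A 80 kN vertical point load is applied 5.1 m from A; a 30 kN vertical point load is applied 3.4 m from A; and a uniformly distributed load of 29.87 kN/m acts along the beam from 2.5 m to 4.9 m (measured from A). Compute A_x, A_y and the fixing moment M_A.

Resultant of the distributed load: 29.87 × 2.4 = 71.688 kN at 3.7 m from A.
ΣF_x = 0: A_x = 0.
ΣF_y = 0: A_y − 80 − 30 − 29.87·2.4 = 0 → A_y = 181.7 kN.
ΣM about A: M_A − 80·5.1 − 30·3.4 − (29.87·2.4)·3.7 = 0 → M_A = 775.2 kN·m.

A_x = 0, A_y = 181.7 kN, M_A = 775.2 kN·m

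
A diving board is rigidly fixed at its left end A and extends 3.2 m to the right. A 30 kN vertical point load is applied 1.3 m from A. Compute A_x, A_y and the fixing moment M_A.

ΣF_x = 0: A_x = 0.
ΣF_y = 0: A_y − 30 = 0 → A_y = 30.00 kN.
ΣM about A: M_A − 30·1.3 = 0 → M_A = 39.00 kN·m.

A_x = 0, A_y = 30.00 kN, M_A = 39.00 kN·m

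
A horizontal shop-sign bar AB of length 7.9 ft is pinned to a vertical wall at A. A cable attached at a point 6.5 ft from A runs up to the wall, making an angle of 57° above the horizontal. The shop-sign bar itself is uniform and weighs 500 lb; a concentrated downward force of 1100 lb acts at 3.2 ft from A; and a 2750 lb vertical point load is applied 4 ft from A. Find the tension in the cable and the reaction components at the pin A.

ΣM about A: T·sin57°·6.5 − 500·3.95 − 1100·3.2 − 2750·4 = 0 → T = 16495/(6.5·0.838671) = 3025.85 ≈ 3026 lb.
ΣF_x = 0: A_x − T·cos57° = 0 → A_x = 3025.85 × 0.544639 = 1648 lb.
ΣF_y = 0: A_y + T·sin57° − 500 − 1100 − 2750 = 0 → A_y = 4350 − 3025.85 × 0.838671 = 1812 lb.

T = 3026 lb, A_x = 1648 lb, A_y = 1812 lb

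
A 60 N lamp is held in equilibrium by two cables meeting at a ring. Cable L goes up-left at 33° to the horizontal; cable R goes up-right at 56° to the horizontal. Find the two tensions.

ΣF_x = 0: −T_L·cos33° + T_R·cos56° = 0 → T_R = 1.49979·T_L.
ΣF_y = 0: T_L·sin33° + T_R·sin56° = 60.
Substitute: T_L·(0.544639 + 1.49979·0.829038) = 60 → T_L = 33.5566 ≈ 33.56 N.
Then T_R = 1.49979 × 33.5566 = 50.33 N.

T_L = 33.56 N, T_R = 50.33 N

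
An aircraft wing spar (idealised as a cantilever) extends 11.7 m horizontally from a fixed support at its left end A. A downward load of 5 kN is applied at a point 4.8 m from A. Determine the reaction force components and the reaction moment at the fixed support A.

ΣF_x = 0: A_x = 0.
ΣF_y = 0: A_y − 5 = 0 → A_y = 5.000 kN.
ΣM about A: M_A − 5·4.8 = 0 → M_A = 24.00 kN·m.

A_x = 0, A_y = 5.000 kN, M_A = 24.00 kN·m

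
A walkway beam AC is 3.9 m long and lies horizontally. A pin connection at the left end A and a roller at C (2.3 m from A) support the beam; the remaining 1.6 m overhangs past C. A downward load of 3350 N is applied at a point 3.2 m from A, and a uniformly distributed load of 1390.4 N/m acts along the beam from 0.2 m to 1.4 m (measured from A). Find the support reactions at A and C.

Resultant of the distributed load: 1390.4 × 1.2 = 1668.48 N at 0.8 m from A.
Moments about A: C_y·2.3 − 3350·3.2 − (1390.4·1.2)·0.8 = 0 → C_y = 12054.784/2.3 = 5241.21 ≈ 5241 N.
ΣF_y = 0: A_y + 5241.21 − 3350 − 1390.4·1.2 = 0 → A_y = -222.7 N.
ΣF_x = 0: no horizontal applied forces, so A_x = 0.

A_x = 0, A_y = -222.7 N, C_y = 5241 N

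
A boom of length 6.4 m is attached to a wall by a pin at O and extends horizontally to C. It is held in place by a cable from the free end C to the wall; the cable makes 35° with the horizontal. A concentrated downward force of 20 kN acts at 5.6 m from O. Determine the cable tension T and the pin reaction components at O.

ΣM about O: T·sin35°·6.4 − 20·5.6 = 0 → T = 112/(6.4·0.573576) = 30.5103 ≈ 30.51 kN.
ΣF_x = 0: O_x − T·cos35° = 0 → O_x = 30.5103 × 0.819152 = 24.99 kN.
ΣF_y = 0: O_y + T·sin35° − 20 = 0 → O_y = 20 − 30.5103 × 0.573576 = 2.500 kN.

T = 30.51 kN, O_x = 24.99 kN, O_y = 2.500 kN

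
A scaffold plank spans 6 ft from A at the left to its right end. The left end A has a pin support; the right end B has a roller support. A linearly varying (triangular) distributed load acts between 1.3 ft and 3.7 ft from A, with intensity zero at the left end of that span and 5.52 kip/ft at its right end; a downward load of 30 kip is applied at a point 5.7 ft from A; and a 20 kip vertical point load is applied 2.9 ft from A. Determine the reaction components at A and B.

A_x = 0, A_y = 15.26 kip, B_y = 41.37 kip

Resultant of the triangular load: ½ × 5.52 × 2.4 = 6.624 kip, acting at 2.9 ft from A (one-third of the span from the peak).
Taking moments about A: B_y·6 − (½·5.52·2.4)·2.9 − 30·5.7 − 20·2.9 = 0 → B_y = 248.2096/6 = 41.3683 ≈ 41.37 kip.
ΣF_y = 0: A_y + 41.3683 − ½·5.52·2.4 − 30 − 20 = 0 → A_y = 15.26 kip.
ΣF_x = 0: no horizontal applied forces, so A_x = 0.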